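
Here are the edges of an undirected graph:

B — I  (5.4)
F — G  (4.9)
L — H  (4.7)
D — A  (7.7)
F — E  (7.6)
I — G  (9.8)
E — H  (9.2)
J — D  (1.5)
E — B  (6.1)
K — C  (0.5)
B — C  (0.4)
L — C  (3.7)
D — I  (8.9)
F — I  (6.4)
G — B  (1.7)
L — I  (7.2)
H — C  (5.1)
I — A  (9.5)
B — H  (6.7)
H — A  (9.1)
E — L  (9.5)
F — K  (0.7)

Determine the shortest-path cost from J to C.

16.2

Shortest distances from J:
J: 0
D: 1.5  (via J)
A: 9.2  (via D)
I: 10.4  (via D)
B: 15.8  (via I)
C: 16.2  (via B)
Shortest route: J → D → I → B → C = 16.2.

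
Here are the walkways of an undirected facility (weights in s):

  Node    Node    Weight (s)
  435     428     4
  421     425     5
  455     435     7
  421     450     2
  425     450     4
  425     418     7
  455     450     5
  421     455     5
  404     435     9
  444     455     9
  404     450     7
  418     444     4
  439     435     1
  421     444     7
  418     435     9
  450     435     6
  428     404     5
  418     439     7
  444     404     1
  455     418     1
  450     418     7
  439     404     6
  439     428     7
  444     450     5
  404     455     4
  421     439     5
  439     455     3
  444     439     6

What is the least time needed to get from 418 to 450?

6 s

Candidate routes:
418 - 450: 7 = 7
418 - 455 - 450: 1+5 = 6
Cheapest is 418 - 455 - 450 at 6 s.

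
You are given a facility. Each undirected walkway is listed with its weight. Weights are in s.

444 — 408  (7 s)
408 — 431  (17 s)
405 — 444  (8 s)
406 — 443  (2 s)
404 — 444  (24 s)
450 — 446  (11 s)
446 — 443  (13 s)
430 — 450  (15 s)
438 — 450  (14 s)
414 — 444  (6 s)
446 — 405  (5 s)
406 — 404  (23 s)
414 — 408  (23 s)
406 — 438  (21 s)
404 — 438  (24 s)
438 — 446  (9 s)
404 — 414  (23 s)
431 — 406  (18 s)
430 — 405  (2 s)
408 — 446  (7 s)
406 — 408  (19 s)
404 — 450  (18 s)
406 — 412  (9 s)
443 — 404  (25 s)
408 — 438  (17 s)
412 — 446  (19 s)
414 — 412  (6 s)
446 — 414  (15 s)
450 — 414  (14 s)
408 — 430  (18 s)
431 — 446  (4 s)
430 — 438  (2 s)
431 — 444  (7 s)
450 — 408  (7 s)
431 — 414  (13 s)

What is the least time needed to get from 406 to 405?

20 s

Shortest distances from 406:
406: 0
443: 2  (via 406)
412: 9  (via 406)
446: 15  (via 443)
414: 15  (via 412)
431: 18  (via 406)
408: 19  (via 406)
405: 20  (via 446)
Shortest route: 406–443–446–405 = 20 s.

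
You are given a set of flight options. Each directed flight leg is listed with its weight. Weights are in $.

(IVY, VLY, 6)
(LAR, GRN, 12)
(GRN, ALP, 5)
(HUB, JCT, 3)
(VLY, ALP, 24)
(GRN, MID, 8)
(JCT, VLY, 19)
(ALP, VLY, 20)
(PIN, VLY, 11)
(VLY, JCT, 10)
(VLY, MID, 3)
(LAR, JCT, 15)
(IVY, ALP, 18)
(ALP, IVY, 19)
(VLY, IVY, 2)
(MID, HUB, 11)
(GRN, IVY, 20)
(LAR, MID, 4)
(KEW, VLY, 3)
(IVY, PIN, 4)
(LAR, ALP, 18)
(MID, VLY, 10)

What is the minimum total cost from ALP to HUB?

Candidate routes:
ALP–IVY–PIN–VLY–MID–HUB: 19+4+11+3+11 = 48
ALP–IVY–VLY–MID–HUB: 19+6+3+11 = 39
ALP–VLY–MID–HUB: 20+3+11 = 34
Cheapest is ALP–VLY–MID–HUB at $34.

$34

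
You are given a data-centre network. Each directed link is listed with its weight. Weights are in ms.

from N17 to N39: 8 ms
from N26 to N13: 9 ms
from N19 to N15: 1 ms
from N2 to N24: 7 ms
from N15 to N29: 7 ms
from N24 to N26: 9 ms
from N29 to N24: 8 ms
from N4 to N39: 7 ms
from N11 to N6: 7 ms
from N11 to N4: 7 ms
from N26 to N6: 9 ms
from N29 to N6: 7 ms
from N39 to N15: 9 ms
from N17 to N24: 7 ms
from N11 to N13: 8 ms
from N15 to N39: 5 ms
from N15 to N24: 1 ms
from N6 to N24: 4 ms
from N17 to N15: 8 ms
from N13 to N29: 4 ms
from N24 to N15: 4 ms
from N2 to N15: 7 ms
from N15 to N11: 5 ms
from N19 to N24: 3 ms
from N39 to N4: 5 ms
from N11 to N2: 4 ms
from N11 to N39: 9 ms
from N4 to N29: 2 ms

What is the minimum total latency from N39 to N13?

22 ms

Enumerating some paths:
N39 → N15 → N11 → N13: 9+5+8 = 22
N39 → N4 → N29 → N24 → N26 → N13: 5+2+8+9+9 = 33
N39 → N4 → N29 → N24 → N15 → N11 → N13: 5+2+8+4+5+8 = 32
N39 → N15 → N24 → N26 → N13: 9+1+9+9 = 28
Cheapest is N39 → N15 → N11 → N13 at 22 ms.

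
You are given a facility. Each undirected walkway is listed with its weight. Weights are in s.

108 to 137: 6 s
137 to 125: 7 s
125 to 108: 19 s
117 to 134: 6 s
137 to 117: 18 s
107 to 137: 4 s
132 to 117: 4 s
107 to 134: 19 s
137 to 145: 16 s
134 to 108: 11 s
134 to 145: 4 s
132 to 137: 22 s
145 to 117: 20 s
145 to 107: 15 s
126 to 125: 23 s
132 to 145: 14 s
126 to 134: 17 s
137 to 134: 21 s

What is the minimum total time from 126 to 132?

Compare a few routes:
126 → 134 → 117 → 132: 17+6+4 = 27
126 → 134 → 145 → 132: 17+4+14 = 35
Cheapest is 126 → 134 → 117 → 132 at 27 s.

27 s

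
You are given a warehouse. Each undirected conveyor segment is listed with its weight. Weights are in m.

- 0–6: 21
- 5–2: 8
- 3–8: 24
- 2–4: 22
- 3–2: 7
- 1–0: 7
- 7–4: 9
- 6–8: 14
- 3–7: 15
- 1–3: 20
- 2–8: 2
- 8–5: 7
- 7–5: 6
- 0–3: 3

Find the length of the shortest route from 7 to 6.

27 m

Candidate routes:
7–5–8–6: 6+7+14 = 27
7–3–0–6: 15+3+21 = 39
7–5–2–8–6: 6+8+2+14 = 30
7–3–2–8–6: 15+7+2+14 = 38
Cheapest is 7–5–8–6 at 27 m.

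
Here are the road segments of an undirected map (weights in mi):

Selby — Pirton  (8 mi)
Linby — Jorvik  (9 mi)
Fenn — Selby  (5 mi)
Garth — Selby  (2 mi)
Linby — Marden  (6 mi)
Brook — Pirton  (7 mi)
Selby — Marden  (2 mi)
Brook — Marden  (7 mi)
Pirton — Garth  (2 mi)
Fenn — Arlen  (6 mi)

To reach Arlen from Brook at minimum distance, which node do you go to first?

Marden

Compare a few routes:
Brook → Pirton → Garth → Selby → Fenn → Arlen: 7+2+2+5+6 = 22
Brook → Marden → Selby → Fenn → Arlen: 7+2+5+6 = 20
Brook → Pirton → Selby → Fenn → Arlen: 7+8+5+6 = 26
The minimum is 20 mi via Brook → Marden → Selby → Fenn → Arlen.
So from Brook the first move is to Marden.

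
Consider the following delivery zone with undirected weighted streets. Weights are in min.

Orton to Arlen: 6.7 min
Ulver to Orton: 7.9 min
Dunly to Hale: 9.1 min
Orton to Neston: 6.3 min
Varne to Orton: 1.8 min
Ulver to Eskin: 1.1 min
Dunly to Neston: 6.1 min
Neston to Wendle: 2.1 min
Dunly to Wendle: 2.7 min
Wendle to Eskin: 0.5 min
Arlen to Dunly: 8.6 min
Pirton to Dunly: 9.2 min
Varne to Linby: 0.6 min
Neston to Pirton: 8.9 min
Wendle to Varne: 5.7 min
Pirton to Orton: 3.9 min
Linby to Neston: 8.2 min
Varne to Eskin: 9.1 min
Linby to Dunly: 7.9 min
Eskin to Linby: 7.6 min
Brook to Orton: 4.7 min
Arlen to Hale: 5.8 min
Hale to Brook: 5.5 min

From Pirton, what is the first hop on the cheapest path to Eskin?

Enumerating some paths:
Pirton - Neston - Wendle - Eskin: 8.9+2.1+0.5 = 11.5
Pirton - Orton - Varne - Wendle - Eskin: 3.9+1.8+5.7+0.5 = 11.9
Cheapest is Pirton - Neston - Wendle - Eskin at 11.5 min.
So from Pirton the first move is to Neston.

Neston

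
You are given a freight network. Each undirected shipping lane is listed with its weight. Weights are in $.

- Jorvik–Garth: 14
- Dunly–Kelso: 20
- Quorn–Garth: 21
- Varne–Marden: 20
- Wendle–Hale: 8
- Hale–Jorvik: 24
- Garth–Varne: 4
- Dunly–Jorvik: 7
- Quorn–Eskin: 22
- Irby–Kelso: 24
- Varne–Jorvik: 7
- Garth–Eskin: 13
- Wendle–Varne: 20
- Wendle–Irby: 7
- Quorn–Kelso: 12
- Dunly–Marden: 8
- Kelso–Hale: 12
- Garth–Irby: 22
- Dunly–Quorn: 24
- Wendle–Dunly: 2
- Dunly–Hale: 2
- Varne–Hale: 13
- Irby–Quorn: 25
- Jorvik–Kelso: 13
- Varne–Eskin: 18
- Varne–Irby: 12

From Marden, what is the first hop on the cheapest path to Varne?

Varne

Enumerating some paths:
Marden - Dunly - Hale - Varne: 8+2+13 = 23
Marden - Dunly - Jorvik - Varne: 8+7+7 = 22
Marden - Varne: 20 = 20
Marden - Dunly - Wendle - Irby - Varne: 8+2+7+12 = 29
Cheapest is Marden - Varne at $20.
So from Marden the first move is to Varne.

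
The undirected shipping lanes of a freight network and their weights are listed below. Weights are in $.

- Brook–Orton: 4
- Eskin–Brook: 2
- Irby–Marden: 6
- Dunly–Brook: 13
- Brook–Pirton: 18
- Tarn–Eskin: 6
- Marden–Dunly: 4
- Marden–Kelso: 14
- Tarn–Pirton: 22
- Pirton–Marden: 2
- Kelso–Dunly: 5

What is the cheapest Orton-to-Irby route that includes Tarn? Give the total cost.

$42

Best Orton to Tarn: Orton → Brook → Eskin → Tarn costing 12
Best Tarn to Irby: Tarn → Pirton → Marden → Irby costing 30
Total via Tarn: 12 + 30 = $42.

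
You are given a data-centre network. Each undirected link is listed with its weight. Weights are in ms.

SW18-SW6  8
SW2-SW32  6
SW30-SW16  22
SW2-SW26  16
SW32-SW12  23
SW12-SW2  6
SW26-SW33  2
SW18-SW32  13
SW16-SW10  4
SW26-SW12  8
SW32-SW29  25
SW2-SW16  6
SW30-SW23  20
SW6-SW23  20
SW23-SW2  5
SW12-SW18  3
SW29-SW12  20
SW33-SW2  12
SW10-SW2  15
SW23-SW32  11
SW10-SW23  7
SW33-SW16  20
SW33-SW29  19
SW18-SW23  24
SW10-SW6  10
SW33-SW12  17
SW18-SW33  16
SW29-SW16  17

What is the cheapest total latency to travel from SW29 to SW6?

31 ms

Compare a few routes:
SW29–SW33–SW26–SW12–SW18–SW6: 19+2+8+3+8 = 40
SW29–SW16–SW10–SW6: 17+4+10 = 31
SW29–SW16–SW2–SW12–SW18–SW6: 17+6+6+3+8 = 40
SW29–SW33–SW18–SW6: 19+16+8 = 43
The minimum is 31 ms via SW29–SW16–SW10–SW6.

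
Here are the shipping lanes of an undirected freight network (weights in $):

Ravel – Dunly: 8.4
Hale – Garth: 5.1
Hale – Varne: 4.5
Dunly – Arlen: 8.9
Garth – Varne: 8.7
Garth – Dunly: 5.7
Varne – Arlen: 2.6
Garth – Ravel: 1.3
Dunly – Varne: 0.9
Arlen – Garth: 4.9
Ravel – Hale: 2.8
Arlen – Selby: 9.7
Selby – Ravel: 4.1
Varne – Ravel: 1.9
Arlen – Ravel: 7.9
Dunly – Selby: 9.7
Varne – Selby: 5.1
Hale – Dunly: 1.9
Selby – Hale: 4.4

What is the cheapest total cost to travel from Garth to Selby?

$5.4

Enumerating some paths:
Garth - Ravel - Selby: 1.3+4.1 = 5.4
Garth - Ravel - Varne - Selby: 1.3+1.9+5.1 = 8.3
The minimum is $5.4 via Garth - Ravel - Selby.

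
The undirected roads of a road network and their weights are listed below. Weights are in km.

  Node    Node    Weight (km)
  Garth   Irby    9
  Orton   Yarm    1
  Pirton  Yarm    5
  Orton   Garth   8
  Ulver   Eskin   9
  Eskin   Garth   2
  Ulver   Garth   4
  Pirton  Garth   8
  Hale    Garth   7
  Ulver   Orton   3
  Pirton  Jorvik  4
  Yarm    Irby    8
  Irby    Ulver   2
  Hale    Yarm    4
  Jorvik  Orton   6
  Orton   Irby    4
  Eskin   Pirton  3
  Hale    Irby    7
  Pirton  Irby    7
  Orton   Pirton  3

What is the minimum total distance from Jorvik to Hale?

Settle nodes by increasing distance from Jorvik:
Jorvik: 0
Pirton: 4  (via Jorvik)
Orton: 6  (via Jorvik)
Eskin: 7  (via Pirton)
Yarm: 7  (via Orton)
Garth: 9  (via Eskin)
Ulver: 9  (via Orton)
Irby: 10  (via Orton)
Hale: 11  (via Yarm)
Shortest route: Jorvik–Orton–Yarm–Hale = 11 km.

11 km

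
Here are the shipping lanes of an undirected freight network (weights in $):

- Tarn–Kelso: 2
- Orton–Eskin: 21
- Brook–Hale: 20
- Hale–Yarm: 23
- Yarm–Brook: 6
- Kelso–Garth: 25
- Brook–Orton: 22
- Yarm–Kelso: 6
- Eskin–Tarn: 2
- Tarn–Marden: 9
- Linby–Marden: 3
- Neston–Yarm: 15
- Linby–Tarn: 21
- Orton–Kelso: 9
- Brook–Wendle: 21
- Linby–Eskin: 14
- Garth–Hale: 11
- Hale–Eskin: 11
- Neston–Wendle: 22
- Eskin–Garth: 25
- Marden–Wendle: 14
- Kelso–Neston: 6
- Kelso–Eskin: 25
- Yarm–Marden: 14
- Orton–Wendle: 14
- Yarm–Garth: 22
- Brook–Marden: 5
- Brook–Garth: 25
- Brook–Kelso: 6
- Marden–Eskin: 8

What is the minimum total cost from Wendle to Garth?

Enumerating some paths:
Wendle–Brook–Garth: 21+25 = 46
Wendle–Marden–Brook–Garth: 14+5+25 = 44
Cheapest is Wendle–Marden–Brook–Garth at $44.

$44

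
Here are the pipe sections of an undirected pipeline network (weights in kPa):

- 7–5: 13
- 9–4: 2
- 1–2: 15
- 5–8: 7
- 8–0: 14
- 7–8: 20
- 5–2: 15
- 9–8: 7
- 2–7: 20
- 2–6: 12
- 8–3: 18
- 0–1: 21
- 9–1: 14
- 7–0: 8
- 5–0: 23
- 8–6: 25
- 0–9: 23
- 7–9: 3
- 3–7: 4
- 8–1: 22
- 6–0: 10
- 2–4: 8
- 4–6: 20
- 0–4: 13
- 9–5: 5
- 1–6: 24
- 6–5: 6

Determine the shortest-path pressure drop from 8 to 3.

Settle nodes by increasing distance from 8:
8: 0
5: 7  (via 8)
9: 7  (via 8)
4: 9  (via 9)
7: 10  (via 9)
6: 13  (via 5)
0: 14  (via 8)
3: 14  (via 7)
Shortest route: 8–9–7–3 = 14 kPa.

14 kPa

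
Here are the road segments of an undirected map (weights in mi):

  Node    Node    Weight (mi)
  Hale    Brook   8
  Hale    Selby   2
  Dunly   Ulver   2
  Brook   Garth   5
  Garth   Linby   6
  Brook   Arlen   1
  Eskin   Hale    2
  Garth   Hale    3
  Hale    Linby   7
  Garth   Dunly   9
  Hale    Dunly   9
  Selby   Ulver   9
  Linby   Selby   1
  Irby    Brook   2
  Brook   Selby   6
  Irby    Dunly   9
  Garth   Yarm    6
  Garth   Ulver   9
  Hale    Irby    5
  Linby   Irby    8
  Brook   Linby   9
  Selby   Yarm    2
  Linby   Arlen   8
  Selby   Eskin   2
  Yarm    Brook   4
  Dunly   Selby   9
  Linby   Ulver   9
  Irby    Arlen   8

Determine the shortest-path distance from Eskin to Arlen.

Settle nodes by increasing distance from Eskin:
Eskin: 0
Hale: 2  (via Eskin)
Selby: 2  (via Eskin)
Linby: 3  (via Selby)
Yarm: 4  (via Selby)
Garth: 5  (via Hale)
Irby: 7  (via Hale)
Brook: 8  (via Selby)
Arlen: 9  (via Brook)
Shortest route: Eskin → Selby → Brook → Arlen = 9 mi.

9 mi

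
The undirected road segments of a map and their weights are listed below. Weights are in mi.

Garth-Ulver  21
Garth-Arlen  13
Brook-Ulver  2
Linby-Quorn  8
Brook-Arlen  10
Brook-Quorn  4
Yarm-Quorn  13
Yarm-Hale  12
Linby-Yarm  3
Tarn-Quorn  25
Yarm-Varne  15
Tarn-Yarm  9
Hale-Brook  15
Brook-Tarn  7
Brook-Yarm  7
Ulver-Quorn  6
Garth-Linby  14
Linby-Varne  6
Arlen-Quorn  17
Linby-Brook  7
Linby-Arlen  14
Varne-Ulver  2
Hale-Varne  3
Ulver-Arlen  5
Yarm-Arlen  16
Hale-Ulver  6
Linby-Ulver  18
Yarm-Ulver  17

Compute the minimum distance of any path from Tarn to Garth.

26 mi

Candidate routes:
Tarn–Yarm–Linby–Garth: 9+3+14 = 26
Tarn–Brook–Ulver–Arlen–Garth: 7+2+5+13 = 27
The minimum is 26 mi via Tarn–Yarm–Linby–Garth.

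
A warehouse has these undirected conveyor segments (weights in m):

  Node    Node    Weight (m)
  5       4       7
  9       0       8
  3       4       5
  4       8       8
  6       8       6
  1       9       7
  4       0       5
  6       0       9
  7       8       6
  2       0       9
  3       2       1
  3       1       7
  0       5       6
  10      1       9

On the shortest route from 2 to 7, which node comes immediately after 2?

3

Enumerating some paths:
2 - 0 - 4 - 8 - 7: 9+5+8+6 = 28
2 - 3 - 4 - 8 - 7: 1+5+8+6 = 20
The minimum is 20 m via 2 - 3 - 4 - 8 - 7.
So from 2 the first move is to 3.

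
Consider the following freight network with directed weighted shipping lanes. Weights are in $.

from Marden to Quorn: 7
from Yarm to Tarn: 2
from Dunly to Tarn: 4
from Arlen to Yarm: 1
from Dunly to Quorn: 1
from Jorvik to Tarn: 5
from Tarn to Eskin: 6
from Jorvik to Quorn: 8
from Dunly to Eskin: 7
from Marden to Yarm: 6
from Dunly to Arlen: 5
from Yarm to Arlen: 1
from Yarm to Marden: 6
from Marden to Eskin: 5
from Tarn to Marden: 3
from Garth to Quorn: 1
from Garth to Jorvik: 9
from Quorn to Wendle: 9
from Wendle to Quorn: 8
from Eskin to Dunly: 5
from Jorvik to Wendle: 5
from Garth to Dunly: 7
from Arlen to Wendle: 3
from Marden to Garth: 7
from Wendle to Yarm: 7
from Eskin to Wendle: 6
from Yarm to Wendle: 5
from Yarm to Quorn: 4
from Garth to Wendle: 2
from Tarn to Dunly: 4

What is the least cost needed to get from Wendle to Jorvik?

$28

Settle nodes by increasing distance from Wendle:
Wendle: 0
Yarm: 7  (via Wendle)
Arlen: 8  (via Yarm)
Quorn: 8  (via Wendle)
Tarn: 9  (via Yarm)
Marden: 12  (via Tarn)
Dunly: 13  (via Tarn)
Eskin: 15  (via Tarn)
Garth: 19  (via Marden)
Jorvik: 28  (via Garth)
Shortest route: Wendle → Yarm → Tarn → Marden → Garth → Jorvik = $28.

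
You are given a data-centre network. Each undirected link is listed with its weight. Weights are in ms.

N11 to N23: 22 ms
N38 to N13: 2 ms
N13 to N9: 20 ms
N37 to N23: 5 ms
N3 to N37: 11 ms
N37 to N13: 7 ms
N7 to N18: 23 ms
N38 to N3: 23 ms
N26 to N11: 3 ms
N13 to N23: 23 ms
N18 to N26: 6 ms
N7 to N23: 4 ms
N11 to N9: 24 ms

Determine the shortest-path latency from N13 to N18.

39 ms

Running Dijkstra from N13:
N13: 0
N38: 2  (via N13)
N37: 7  (via N13)
N23: 12  (via N37)
N7: 16  (via N23)
N3: 18  (via N37)
N9: 20  (via N13)
N11: 34  (via N23)
N26: 37  (via N11)
N18: 39  (via N7)
Shortest route: N13 → N37 → N23 → N7 → N18 = 39 ms.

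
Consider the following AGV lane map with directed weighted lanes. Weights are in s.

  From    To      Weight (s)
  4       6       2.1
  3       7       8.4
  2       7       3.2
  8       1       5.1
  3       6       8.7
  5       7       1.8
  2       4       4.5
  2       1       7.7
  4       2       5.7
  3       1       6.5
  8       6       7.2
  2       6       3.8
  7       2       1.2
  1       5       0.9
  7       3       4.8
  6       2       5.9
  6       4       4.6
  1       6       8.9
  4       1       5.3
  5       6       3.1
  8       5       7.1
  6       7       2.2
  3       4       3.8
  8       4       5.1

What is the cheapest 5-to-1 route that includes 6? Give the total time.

Best 5 to 6: 5 → 6 costing 3.1
Shortest 6→1: 6 → 4 → 1 = 9.9
Total via 6: 3.1 + 9.9 = 13 s.

13 s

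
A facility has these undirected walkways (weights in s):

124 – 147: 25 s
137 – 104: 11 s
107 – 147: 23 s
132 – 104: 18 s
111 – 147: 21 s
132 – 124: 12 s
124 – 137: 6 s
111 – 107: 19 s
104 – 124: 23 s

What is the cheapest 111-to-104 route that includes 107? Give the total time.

Best 111 to 107: 111–107 costing 19
Best 107 to 104: 107–147–124–137–104 costing 65
Total via 107: 19 + 65 = 84 s.

84 s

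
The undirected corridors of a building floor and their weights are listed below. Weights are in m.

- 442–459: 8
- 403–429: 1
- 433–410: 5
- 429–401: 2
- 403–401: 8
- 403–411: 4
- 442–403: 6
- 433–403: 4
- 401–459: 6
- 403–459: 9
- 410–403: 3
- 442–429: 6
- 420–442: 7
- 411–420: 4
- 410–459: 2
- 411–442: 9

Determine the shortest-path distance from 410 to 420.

Compare a few routes:
410 - 403 - 411 - 420: 3+4+4 = 11
410 - 433 - 403 - 411 - 420: 5+4+4+4 = 17
410 - 403 - 442 - 420: 3+6+7 = 16
410 - 459 - 442 - 420: 2+8+7 = 17
The minimum is 11 m via 410 - 403 - 411 - 420.

11 m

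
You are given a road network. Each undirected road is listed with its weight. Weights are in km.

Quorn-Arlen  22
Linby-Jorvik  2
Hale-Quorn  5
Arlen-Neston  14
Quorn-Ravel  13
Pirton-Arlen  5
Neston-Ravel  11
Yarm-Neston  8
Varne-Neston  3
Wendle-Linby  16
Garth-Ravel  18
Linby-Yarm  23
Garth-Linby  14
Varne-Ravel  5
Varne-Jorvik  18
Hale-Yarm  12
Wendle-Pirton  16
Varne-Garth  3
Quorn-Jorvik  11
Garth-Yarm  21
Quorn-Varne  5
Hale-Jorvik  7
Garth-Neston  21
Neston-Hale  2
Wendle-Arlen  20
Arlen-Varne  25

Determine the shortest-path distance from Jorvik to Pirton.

28 km

Shortest distances from Jorvik:
Jorvik: 0
Linby: 2  (via Jorvik)
Hale: 7  (via Jorvik)
Neston: 9  (via Hale)
Quorn: 11  (via Jorvik)
Varne: 12  (via Neston)
Garth: 15  (via Varne)
Yarm: 17  (via Neston)
Ravel: 17  (via Varne)
Wendle: 18  (via Linby)
Arlen: 23  (via Neston)
Pirton: 28  (via Arlen)
Shortest route: Jorvik → Hale → Neston → Arlen → Pirton = 28 km.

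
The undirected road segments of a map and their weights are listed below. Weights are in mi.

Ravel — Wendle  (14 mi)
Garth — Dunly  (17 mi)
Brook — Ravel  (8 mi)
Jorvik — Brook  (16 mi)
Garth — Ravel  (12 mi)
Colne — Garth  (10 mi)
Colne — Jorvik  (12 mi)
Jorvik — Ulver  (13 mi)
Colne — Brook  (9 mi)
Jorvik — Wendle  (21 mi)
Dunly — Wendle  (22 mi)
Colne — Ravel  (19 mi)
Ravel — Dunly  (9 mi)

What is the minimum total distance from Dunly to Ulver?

46 mi

Candidate routes:
Dunly - Ravel - Brook - Jorvik - Ulver: 9+8+16+13 = 46
Dunly - Ravel - Brook - Colne - Jorvik - Ulver: 9+8+9+12+13 = 51
The minimum is 46 mi via Dunly - Ravel - Brook - Jorvik - Ulver.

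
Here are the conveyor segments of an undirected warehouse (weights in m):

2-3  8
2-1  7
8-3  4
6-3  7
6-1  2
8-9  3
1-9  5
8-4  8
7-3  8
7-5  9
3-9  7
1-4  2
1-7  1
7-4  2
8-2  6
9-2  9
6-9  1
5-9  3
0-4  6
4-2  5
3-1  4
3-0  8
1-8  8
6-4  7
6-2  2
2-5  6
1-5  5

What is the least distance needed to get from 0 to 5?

Compare a few routes:
0–4–1–5: 6+2+5 = 13
0–4–1–6–9–5: 6+2+2+1+3 = 14
0–4–7–1–6–9–5: 6+2+1+2+1+3 = 15
0–4–7–1–5: 6+2+1+5 = 14
The minimum is 13 m via 0–4–1–5.

13 m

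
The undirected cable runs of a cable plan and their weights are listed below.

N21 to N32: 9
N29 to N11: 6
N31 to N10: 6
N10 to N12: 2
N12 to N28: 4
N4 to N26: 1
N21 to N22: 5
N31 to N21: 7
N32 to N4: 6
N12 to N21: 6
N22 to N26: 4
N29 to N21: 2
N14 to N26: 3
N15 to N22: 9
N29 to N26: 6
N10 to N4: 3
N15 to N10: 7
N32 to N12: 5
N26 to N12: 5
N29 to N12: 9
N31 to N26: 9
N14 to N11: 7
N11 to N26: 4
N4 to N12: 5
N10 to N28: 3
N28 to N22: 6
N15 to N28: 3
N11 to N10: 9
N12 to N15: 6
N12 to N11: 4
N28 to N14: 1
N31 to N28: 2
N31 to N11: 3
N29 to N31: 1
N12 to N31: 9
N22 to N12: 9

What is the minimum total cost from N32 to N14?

Candidate routes:
N32–N4–N26–N14: 6+1+3 = 10
N32–N12–N10–N28–N14: 5+2+3+1 = 11
The minimum is 10 via N32–N4–N26–N14.

10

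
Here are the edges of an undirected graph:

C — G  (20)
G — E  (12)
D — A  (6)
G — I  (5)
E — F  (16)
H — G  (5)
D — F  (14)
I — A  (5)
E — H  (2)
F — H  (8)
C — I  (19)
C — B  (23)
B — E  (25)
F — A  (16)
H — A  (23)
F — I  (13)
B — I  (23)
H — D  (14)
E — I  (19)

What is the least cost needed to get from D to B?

34

Candidate routes:
D–A–I–B: 6+5+23 = 34
D–H–E–B: 14+2+25 = 41
The minimum is 34 via D–A–I–B.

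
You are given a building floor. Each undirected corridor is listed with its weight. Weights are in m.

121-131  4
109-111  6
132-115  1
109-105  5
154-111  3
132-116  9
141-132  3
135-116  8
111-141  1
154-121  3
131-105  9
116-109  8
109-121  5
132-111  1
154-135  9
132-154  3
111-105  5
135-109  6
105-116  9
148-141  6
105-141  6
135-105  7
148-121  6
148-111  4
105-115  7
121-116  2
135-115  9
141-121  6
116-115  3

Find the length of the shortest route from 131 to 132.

10 m

Compare a few routes:
131–121–154–132: 4+3+3 = 10
131–121–154–111–132: 4+3+3+1 = 11
131–121–141–111–132: 4+6+1+1 = 12
131–121–141–132: 4+6+3 = 13
Cheapest is 131–121–154–132 at 10 m.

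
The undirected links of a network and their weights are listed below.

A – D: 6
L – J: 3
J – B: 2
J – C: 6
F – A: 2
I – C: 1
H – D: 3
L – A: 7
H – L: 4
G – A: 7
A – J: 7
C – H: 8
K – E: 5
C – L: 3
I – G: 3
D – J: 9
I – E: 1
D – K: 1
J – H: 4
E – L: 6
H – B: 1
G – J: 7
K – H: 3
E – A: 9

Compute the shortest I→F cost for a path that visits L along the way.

13

Shortest I→L: I → C → L = 4
Best L to F: L → A → F costing 9
Total via L: 4 + 9 = 13.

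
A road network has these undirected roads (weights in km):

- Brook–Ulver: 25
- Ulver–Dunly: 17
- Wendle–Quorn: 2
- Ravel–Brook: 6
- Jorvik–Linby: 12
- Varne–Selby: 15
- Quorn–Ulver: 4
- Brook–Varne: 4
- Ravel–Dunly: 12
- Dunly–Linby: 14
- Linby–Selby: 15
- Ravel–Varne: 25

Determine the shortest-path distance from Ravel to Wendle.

35 km

Enumerating some paths:
Ravel → Dunly → Ulver → Quorn → Wendle: 12+17+4+2 = 35
Ravel → Brook → Ulver → Quorn → Wendle: 6+25+4+2 = 37
Cheapest is Ravel → Dunly → Ulver → Quorn → Wendle at 35 km.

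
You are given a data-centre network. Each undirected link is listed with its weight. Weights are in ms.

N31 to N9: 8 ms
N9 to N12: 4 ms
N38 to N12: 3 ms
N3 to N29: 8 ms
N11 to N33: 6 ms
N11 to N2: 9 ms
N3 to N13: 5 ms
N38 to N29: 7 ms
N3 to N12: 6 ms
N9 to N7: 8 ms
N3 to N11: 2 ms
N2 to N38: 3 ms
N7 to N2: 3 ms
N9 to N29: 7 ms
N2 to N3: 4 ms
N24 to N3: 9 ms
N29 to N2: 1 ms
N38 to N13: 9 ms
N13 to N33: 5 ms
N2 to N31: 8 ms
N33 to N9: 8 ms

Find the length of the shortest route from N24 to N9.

19 ms

Shortest distances from N24:
N24: 0
N3: 9  (via N24)
N11: 11  (via N3)
N2: 13  (via N3)
N29: 14  (via N2)
N13: 14  (via N3)
N12: 15  (via N3)
N38: 16  (via N2)
N7: 16  (via N2)
N33: 17  (via N11)
N9: 19  (via N12)
Shortest route: N24–N3–N12–N9 = 19 ms.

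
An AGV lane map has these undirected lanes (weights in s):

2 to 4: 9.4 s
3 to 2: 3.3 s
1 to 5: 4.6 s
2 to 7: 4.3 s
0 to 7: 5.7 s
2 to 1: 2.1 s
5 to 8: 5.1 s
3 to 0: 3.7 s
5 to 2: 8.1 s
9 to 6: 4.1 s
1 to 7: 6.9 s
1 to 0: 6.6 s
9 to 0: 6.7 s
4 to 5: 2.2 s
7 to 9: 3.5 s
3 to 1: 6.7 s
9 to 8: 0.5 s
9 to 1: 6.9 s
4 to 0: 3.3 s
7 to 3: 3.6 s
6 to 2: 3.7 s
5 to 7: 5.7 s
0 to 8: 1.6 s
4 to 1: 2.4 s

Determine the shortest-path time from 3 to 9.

Shortest distances from 3:
3: 0
2: 3.3  (via 3)
7: 3.6  (via 3)
0: 3.7  (via 3)
8: 5.3  (via 0)
1: 5.4  (via 2)
9: 5.8  (via 8)
Shortest route: 3–0–8–9 = 5.8 s.

5.8 s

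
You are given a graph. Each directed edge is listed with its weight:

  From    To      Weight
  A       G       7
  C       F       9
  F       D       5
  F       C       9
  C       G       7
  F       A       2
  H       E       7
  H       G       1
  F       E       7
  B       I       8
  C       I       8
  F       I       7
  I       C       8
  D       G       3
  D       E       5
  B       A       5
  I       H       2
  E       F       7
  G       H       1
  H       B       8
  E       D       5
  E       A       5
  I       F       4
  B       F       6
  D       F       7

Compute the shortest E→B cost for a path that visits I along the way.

Best E to I: E → F → I costing 14
Shortest I→B: I → H → B = 10
Total via I: 14 + 10 = 24.

24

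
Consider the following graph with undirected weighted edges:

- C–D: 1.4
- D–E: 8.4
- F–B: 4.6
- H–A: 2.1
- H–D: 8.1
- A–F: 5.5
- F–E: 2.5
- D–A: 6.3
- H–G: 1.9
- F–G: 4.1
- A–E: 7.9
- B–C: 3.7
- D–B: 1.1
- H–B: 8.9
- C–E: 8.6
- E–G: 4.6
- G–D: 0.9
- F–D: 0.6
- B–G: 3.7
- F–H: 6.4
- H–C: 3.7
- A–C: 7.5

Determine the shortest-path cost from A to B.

6

Compare a few routes:
A - D - B: 6.3+1.1 = 7.4
A - H - G - B: 2.1+1.9+3.7 = 7.7
A - F - D - B: 5.5+0.6+1.1 = 7.2
A - H - G - D - B: 2.1+1.9+0.9+1.1 = 6
Cheapest is A - H - G - D - B at 6.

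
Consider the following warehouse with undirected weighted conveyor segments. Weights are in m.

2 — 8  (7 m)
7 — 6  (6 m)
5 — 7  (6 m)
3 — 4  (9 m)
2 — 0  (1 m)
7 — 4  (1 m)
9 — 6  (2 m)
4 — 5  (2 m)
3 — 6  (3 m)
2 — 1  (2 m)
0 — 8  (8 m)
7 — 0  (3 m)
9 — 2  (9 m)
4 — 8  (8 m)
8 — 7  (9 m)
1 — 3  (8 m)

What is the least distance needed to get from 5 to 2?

Candidate routes:
5–4–8–2: 2+8+7 = 17
5–7–0–2: 6+3+1 = 10
5–4–7–0–2: 2+1+3+1 = 7
The minimum is 7 m via 5–4–7–0–2.

7 m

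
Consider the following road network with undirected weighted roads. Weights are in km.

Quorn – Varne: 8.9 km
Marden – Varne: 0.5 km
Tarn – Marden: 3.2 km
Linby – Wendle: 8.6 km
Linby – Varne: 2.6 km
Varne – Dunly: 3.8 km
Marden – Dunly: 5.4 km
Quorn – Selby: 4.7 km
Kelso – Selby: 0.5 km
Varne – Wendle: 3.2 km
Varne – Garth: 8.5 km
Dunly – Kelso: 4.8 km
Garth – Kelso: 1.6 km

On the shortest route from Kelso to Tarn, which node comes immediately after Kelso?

Dunly

Compare a few routes:
Kelso - Dunly - Varne - Marden - Tarn: 4.8+3.8+0.5+3.2 = 12.3
Kelso - Dunly - Marden - Tarn: 4.8+5.4+3.2 = 13.4
The minimum is 12.3 km via Kelso - Dunly - Varne - Marden - Tarn.
So from Kelso the first move is to Dunly.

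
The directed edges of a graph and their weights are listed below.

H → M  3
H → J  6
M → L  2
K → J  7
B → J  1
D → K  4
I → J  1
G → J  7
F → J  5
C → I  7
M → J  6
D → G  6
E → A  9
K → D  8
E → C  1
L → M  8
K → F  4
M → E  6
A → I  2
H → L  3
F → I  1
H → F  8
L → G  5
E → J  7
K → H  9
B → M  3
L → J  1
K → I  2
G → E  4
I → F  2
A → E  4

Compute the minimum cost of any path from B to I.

Settle nodes by increasing distance from B:
B: 0
J: 1  (via B)
M: 3  (via B)
L: 5  (via M)
E: 9  (via M)
C: 10  (via E)
G: 10  (via L)
I: 17  (via C)
Shortest route: B → M → E → C → I = 17.

17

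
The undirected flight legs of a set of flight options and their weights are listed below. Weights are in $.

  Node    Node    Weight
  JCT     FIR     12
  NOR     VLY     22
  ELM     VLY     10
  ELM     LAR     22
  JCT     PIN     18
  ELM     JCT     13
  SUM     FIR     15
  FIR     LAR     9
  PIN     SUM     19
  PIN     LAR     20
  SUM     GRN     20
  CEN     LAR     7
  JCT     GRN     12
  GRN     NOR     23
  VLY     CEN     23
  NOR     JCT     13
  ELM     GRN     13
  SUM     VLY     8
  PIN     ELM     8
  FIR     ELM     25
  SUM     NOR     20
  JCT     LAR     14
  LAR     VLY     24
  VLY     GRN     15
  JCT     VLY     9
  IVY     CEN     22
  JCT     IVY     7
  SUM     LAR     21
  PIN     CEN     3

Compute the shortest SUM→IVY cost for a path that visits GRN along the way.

Shortest SUM→GRN: SUM–GRN = 20
Shortest GRN→IVY: GRN–JCT–IVY = 19
Total via GRN: 20 + 19 = $39.

$39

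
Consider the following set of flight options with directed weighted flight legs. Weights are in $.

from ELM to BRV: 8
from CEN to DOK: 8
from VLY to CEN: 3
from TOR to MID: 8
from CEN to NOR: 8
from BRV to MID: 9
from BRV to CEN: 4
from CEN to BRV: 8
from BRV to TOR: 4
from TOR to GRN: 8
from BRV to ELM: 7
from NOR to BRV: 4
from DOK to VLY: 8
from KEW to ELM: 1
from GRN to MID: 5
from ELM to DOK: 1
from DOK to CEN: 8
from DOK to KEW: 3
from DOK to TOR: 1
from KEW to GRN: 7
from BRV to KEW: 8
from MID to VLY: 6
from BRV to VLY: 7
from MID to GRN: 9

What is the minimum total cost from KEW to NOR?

Enumerating some paths:
KEW–ELM–DOK–VLY–CEN–NOR: 1+1+8+3+8 = 21
KEW–ELM–DOK–CEN–NOR: 1+1+8+8 = 18
KEW–ELM–BRV–CEN–NOR: 1+8+4+8 = 21
KEW–ELM–BRV–VLY–CEN–NOR: 1+8+7+3+8 = 27
The minimum is $18 via KEW–ELM–DOK–CEN–NOR.

$18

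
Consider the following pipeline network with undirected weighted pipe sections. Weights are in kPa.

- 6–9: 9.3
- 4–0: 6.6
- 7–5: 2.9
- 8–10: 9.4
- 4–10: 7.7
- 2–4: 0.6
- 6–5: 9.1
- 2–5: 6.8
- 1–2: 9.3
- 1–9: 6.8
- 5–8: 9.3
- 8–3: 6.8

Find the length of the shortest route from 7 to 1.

19 kPa

Enumerating some paths:
7–5–2–1: 2.9+6.8+9.3 = 19
7–5–6–9–1: 2.9+9.1+9.3+6.8 = 28.1
Cheapest is 7–5–2–1 at 19 kPa.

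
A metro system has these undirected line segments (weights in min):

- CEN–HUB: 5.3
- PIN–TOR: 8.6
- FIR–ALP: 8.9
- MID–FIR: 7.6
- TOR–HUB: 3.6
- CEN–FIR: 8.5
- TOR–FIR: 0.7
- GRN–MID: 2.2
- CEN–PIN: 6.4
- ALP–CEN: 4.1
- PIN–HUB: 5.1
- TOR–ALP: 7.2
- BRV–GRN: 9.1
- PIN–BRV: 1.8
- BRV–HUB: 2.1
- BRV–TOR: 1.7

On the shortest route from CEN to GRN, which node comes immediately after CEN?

HUB

Compare a few routes:
CEN - HUB - TOR - FIR - MID - GRN: 5.3+3.6+0.7+7.6+2.2 = 19.4
CEN - HUB - BRV - GRN: 5.3+2.1+9.1 = 16.5
CEN - FIR - MID - GRN: 8.5+7.6+2.2 = 18.3
CEN - PIN - BRV - GRN: 6.4+1.8+9.1 = 17.3
The minimum is 16.5 min via CEN - HUB - BRV - GRN.
So from CEN the first move is to HUB.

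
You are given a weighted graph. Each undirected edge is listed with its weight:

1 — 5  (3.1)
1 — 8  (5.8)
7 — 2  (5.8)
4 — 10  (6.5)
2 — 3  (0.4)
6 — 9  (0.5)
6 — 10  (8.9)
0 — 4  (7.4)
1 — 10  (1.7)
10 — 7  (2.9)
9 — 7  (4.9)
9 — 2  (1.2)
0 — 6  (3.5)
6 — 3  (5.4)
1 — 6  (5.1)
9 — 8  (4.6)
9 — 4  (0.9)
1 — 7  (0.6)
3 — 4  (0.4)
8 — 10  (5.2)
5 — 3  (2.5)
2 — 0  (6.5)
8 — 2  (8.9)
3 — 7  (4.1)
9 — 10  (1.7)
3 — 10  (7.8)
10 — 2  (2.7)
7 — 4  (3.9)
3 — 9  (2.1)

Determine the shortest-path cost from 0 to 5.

Running Dijkstra from 0:
0: 0
6: 3.5  (via 0)
9: 4  (via 6)
4: 4.9  (via 9)
2: 5.2  (via 9)
3: 5.3  (via 4)
10: 5.7  (via 9)
1: 7.4  (via 10)
5: 7.8  (via 3)
Shortest route: 0–6–9–4–3–5 = 7.8.

7.8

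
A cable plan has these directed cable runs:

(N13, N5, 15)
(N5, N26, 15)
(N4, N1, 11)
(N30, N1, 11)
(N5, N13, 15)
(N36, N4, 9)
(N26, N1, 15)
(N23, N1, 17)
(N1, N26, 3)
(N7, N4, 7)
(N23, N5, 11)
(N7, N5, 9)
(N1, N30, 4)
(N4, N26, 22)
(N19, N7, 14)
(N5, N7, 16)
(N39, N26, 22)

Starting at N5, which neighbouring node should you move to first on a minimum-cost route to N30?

N26

Enumerating some paths:
N5 - N7 - N4 - N1 - N30: 16+7+11+4 = 38
N5 - N26 - N1 - N30: 15+15+4 = 34
Cheapest is N5 - N26 - N1 - N30 at 34.
So from N5 the first move is to N26.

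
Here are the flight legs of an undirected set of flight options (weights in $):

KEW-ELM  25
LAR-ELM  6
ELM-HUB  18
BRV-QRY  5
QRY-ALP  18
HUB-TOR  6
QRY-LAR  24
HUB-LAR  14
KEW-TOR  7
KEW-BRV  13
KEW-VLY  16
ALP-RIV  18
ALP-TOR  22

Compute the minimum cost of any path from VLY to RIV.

$63

Settle nodes by increasing distance from VLY:
VLY: 0
KEW: 16  (via VLY)
TOR: 23  (via KEW)
HUB: 29  (via TOR)
BRV: 29  (via KEW)
QRY: 34  (via BRV)
ELM: 41  (via KEW)
LAR: 43  (via HUB)
ALP: 45  (via TOR)
RIV: 63  (via ALP)
Shortest route: VLY–KEW–TOR–ALP–RIV = $63.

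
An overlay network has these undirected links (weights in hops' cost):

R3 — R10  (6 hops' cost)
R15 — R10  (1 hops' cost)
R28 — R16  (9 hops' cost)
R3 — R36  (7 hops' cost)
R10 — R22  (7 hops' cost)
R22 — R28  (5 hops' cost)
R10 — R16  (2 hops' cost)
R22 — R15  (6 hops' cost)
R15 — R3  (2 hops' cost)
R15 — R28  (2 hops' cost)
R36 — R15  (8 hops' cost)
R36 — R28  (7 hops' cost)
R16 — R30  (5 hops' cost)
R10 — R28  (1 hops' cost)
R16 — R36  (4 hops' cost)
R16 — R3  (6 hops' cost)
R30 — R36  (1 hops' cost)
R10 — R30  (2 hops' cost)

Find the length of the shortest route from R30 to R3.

5 hops' cost

Running Dijkstra from R30:
R30: 0
R36: 1  (via R30)
R10: 2  (via R30)
R15: 3  (via R10)
R28: 3  (via R10)
R16: 4  (via R10)
R3: 5  (via R15)
Shortest route: R30–R10–R15–R3 = 5 hops' cost.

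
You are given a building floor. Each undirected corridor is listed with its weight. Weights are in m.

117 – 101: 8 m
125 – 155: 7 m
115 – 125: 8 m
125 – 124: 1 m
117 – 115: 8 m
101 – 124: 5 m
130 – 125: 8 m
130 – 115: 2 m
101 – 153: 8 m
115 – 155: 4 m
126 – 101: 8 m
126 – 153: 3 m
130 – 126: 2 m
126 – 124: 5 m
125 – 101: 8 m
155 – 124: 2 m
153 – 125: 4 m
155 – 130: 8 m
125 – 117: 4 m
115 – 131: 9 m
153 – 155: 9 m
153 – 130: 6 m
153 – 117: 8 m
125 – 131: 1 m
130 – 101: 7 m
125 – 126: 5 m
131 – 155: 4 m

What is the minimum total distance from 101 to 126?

Candidate routes:
101 - 130 - 126: 7+2 = 9
101 - 126: 8 = 8
101 - 124 - 126: 5+5 = 10
Cheapest is 101 - 126 at 8 m.

8 m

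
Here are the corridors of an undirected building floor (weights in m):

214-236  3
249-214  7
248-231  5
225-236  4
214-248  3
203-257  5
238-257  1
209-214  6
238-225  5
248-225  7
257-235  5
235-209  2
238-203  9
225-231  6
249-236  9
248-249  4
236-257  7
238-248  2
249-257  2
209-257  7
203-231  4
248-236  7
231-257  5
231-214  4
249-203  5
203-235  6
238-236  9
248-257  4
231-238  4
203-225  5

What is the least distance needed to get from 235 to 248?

Compare a few routes:
235–257–238–248: 5+1+2 = 8
235–257–248: 5+4 = 9
235–209–214–248: 2+6+3 = 11
Cheapest is 235–257–238–248 at 8 m.

8 m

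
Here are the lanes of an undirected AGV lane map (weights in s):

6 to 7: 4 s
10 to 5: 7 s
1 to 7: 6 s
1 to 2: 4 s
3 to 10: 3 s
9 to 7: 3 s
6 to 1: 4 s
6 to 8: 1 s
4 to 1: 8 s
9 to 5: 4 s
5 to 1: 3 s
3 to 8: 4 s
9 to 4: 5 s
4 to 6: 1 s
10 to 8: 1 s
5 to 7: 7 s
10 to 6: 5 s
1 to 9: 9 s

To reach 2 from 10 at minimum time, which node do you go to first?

8

Enumerating some paths:
10–8–6–1–2: 1+1+4+4 = 10
10–6–1–2: 5+4+4 = 13
Cheapest is 10–8–6–1–2 at 10 s.
So from 10 the first move is to 8.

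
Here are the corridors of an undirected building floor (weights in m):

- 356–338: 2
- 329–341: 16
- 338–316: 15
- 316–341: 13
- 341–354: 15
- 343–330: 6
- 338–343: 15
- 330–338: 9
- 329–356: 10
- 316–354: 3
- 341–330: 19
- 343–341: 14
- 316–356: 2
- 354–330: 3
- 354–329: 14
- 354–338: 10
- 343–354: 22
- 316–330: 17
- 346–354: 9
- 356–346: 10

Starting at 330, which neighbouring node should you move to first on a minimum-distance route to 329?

354

Compare a few routes:
330 → 338 → 356 → 329: 9+2+10 = 21
330 → 354 → 329: 3+14 = 17
330 → 354 → 316 → 356 → 329: 3+3+2+10 = 18
330 → 354 → 338 → 356 → 329: 3+10+2+10 = 25
The minimum is 17 m via 330 → 354 → 329.
So from 330 the first move is to 354.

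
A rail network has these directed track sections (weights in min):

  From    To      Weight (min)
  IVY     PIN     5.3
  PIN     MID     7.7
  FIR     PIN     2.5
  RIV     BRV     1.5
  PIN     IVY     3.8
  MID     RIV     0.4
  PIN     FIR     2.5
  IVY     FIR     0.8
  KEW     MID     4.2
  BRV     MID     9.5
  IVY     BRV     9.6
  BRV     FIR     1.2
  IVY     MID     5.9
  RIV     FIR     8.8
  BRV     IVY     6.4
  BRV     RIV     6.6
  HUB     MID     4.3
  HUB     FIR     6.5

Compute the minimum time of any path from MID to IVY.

Enumerating some paths:
MID → RIV → BRV → IVY: 0.4+1.5+6.4 = 8.3
MID → RIV → BRV → FIR → PIN → IVY: 0.4+1.5+1.2+2.5+3.8 = 9.4
MID → RIV → FIR → PIN → IVY: 0.4+8.8+2.5+3.8 = 15.5
The minimum is 8.3 min via MID → RIV → BRV → IVY.

8.3 min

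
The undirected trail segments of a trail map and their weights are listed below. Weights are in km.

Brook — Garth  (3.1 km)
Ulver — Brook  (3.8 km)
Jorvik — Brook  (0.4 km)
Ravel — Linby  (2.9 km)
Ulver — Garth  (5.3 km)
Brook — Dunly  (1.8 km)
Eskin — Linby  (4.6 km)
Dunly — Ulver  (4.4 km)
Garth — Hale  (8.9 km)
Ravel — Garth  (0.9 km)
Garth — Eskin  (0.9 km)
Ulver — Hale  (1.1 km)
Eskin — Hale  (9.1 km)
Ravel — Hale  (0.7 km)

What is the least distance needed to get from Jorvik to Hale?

Running Dijkstra from Jorvik:
Jorvik: 0
Brook: 0.4  (via Jorvik)
Dunly: 2.2  (via Brook)
Garth: 3.5  (via Brook)
Ulver: 4.2  (via Brook)
Eskin: 4.4  (via Garth)
Ravel: 4.4  (via Garth)
Hale: 5.1  (via Ravel)
Shortest route: Jorvik → Brook → Garth → Ravel → Hale = 5.1 km.

5.1 km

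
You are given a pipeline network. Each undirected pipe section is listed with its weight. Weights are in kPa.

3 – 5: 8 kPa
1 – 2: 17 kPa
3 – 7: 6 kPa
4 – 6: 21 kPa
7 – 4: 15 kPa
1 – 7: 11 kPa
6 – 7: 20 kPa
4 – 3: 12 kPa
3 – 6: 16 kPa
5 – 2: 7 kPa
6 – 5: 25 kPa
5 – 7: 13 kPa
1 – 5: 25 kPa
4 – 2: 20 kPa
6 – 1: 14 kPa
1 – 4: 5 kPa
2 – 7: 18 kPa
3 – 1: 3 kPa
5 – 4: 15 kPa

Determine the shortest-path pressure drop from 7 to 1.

9 kPa

Compare a few routes:
7–1: 11 = 11
7–4–1: 15+5 = 20
7–3–1: 6+3 = 9
The minimum is 9 kPa via 7–3–1.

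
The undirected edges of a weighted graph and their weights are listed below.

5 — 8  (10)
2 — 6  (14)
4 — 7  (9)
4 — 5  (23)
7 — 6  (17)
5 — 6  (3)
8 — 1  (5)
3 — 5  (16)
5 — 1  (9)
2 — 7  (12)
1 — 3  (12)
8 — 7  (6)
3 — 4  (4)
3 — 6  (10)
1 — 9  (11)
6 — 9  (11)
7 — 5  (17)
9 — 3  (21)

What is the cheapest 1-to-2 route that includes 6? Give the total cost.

Shortest 1→6: 1 → 5 → 6 = 12
Best 6 to 2: 6 → 2 costing 14
Total via 6: 12 + 14 = 26.

26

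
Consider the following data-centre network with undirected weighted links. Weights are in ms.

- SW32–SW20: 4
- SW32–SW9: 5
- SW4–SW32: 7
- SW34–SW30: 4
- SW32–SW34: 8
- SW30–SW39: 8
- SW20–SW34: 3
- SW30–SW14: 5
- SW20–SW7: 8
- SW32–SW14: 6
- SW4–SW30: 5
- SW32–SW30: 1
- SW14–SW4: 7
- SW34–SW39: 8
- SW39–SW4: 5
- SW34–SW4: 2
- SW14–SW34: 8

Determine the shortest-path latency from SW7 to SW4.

Candidate routes:
SW7–SW20–SW34–SW4: 8+3+2 = 13
SW7–SW20–SW32–SW30–SW34–SW4: 8+4+1+4+2 = 19
SW7–SW20–SW32–SW30–SW4: 8+4+1+5 = 18
SW7–SW20–SW32–SW4: 8+4+7 = 19
The minimum is 13 ms via SW7–SW20–SW34–SW4.

13 ms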